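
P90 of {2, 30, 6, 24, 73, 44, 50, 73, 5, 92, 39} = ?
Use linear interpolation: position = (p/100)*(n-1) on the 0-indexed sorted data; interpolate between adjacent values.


Sorted: 2, 5, 6, 24, 30, 39, 44, 50, 73, 73, 92
n = 11
Index = 90/100 * 10 = 9.0000
Lower = data[9] = 73, Upper = data[10] = 92
P90 = 73 + 0*(19) = 73.0000

P90 = 73.0000


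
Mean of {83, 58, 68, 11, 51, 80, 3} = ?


Sum = 83 + 58 + 68 + 11 + 51 + 80 + 3 = 354
n = 7
Mean = 354/7 = 50.5714

Mean = 50.5714


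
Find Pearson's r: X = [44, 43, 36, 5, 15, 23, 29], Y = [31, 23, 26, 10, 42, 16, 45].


Mean X = 27.8571, Mean Y = 27.5714
SD X = 13.463480, SD Y = 11.890658
Cov = 37.938776
r = 37.938776/(13.463480*11.890658) = 0.2370

r = 0.2370


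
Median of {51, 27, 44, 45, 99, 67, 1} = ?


Sorted: 1, 27, 44, 45, 51, 67, 99
n = 7 (odd)
Middle value = 45

Median = 45


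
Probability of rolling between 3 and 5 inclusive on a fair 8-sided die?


Favorable outcomes (3 ≤ roll ≤ 5): 3
Total outcomes = 8
P = 3/8 = 0.3750

P = 0.3750


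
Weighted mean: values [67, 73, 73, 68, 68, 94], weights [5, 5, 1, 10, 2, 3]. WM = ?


Numerator = 67*5 + 73*5 + 73*1 + 68*10 + 68*2 + 94*3 = 1871
Denominator = 5 + 5 + 1 + 10 + 2 + 3 = 26
WM = 1871/26 = 71.9615

WM = 71.9615


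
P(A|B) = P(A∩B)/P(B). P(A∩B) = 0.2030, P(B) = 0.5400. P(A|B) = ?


P(A|B) = 0.2030/0.5400 = 0.3759

P(A|B) = 0.3759


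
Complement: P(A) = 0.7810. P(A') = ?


P(not A) = 1 - 0.7810 = 0.2190

P(not A) = 0.2190


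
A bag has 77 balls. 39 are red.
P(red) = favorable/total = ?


P = 39/77 = 0.5065

P = 0.5065


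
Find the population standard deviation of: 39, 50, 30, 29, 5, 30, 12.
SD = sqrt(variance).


Mean = 27.8571
Variance = 199.8367
SD = sqrt(199.8367) = 14.1364

SD = 14.1364


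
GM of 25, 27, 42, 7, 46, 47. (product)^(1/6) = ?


Product = 25 × 27 × 42 × 7 × 46 × 47 = 429048900
GM = 429048900^(1/6) = 27.4632

GM = 27.4632


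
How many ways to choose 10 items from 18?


C(18,10) = 18!/(10! × 8!)
= 6402373705728000/(3628800 × 40320)
= 43758

C(18,10) = 43758


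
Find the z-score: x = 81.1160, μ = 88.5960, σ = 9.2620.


z = (81.1160 - 88.5960)/9.2620
= -7.4800/9.2620
= -0.8076

z = -0.8076


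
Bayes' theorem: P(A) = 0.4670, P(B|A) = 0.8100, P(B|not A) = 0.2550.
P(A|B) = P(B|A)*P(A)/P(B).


P(B) = P(B|A)*P(A) + P(B|A')*P(A')
= 0.8100*0.4670 + 0.2550*0.5330
= 0.378270 + 0.135915 = 0.514185
P(A|B) = 0.378270/0.514185 = 0.7357

P(A|B) = 0.7357


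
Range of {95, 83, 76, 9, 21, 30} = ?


Max = 95, Min = 9
Range = 95 - 9 = 86

Range = 86


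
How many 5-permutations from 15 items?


P(15,5) = 15!/10!
= 1307674368000/3628800
= 360360

P(15,5) = 360360


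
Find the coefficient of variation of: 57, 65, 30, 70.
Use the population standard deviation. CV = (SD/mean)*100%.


Mean = 55.5000
SD = 15.4353
CV = (15.4353/55.5000)*100 = 27.8114%

CV = 27.8114%


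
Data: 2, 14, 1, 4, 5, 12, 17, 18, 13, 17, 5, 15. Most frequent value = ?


Frequencies: 1:1, 2:1, 4:1, 5:2, 12:1, 13:1, 14:1, 15:1, 17:2, 18:1
Max frequency = 2
Mode = 5, 17

Mode = 5, 17


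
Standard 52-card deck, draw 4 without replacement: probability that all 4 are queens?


P(all queens) = (4/52) × (3/51) × (2/50) × (1/49)
= 3.6938e-06

P = 3.6938e-06


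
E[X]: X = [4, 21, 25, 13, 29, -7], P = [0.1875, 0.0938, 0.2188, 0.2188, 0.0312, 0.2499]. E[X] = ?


E[X] = 4*0.1875 + 21*0.0938 + 25*0.2188 + 13*0.2188 + 29*0.0312 - 7*0.2499
= 0.7500 + 1.9698 + 5.4700 + 2.8444 + 0.9048 - 1.7493
= 10.1897

E[X] = 10.1897


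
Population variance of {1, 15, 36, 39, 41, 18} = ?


Mean = 25.0000
Squared deviations: 576.0000, 100.0000, 121.0000, 196.0000, 256.0000, 49.0000
Sum = 1298.0000
Variance = 1298.0000/6 = 216.3333

Variance = 216.3333


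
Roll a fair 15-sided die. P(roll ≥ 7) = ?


Favorable outcomes (roll ≥ 7): 9
Total outcomes = 15
P = 9/15 = 0.6000

P = 0.6000


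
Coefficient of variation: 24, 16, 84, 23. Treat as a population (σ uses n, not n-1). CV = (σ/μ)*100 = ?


Mean = 36.7500
SD = 27.4534
CV = (27.4534/36.7500)*100 = 74.7030%

CV = 74.7030%


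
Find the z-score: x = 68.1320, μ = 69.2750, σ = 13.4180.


z = (68.1320 - 69.2750)/13.4180
= -1.1430/13.4180
= -0.0852

z = -0.0852


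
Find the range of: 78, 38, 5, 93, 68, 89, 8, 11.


Max = 93, Min = 5
Range = 93 - 5 = 88

Range = 88


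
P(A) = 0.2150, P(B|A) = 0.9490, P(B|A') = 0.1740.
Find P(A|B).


P(B) = P(B|A)*P(A) + P(B|A')*P(A')
= 0.9490*0.2150 + 0.1740*0.7850
= 0.204035 + 0.136590 = 0.340625
P(A|B) = 0.204035/0.340625 = 0.5990

P(A|B) = 0.5990


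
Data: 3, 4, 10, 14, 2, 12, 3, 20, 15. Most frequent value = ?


Frequencies: 2:1, 3:2, 4:1, 10:1, 12:1, 14:1, 15:1, 20:1
Max frequency = 2
Mode = 3

Mode = 3


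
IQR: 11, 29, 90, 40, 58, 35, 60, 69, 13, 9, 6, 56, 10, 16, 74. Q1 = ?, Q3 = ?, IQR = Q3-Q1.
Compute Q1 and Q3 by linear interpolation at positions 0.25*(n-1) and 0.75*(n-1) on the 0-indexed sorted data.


Sorted: 6, 9, 10, 11, 13, 16, 29, 35, 40, 56, 58, 60, 69, 74, 90
Q1 (25th %ile) = 12.0000
Q3 (75th %ile) = 59.0000
IQR = 59.0000 - 12.0000 = 47.0000

IQR = 47.0000


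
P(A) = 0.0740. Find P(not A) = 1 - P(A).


P(not A) = 1 - 0.0740 = 0.9260

P(not A) = 0.9260


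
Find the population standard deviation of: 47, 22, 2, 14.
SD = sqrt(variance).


Mean = 21.2500
Variance = 271.6875
SD = sqrt(271.6875) = 16.4829

SD = 16.4829


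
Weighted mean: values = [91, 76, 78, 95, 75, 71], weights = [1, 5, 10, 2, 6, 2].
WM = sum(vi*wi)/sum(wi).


Numerator = 91*1 + 76*5 + 78*10 + 95*2 + 75*6 + 71*2 = 2033
Denominator = 1 + 5 + 10 + 2 + 6 + 2 = 26
WM = 2033/26 = 78.1923

WM = 78.1923


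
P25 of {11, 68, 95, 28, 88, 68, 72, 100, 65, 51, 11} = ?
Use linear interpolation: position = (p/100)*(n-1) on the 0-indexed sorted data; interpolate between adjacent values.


Sorted: 11, 11, 28, 51, 65, 68, 68, 72, 88, 95, 100
n = 11
Index = 25/100 * 10 = 2.5000
Lower = data[2] = 28, Upper = data[3] = 51
P25 = 28 + 0.5000*(23) = 39.5000

P25 = 39.5000


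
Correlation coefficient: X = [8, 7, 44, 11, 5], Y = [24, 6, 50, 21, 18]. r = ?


Mean X = 15.0000, Mean Y = 23.8000
SD X = 14.628739, SD Y = 14.455449
Cov = 194.000000
r = 194.000000/(14.628739*14.455449) = 0.9174

r = 0.9174


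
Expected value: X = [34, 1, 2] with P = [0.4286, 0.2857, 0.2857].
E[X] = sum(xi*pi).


E[X] = 34*0.4286 + 1*0.2857 + 2*0.2857
= 14.5724 + 0.2857 + 0.5714
= 15.4295

E[X] = 15.4295


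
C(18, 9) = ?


C(18,9) = 18!/(9! × 9!)
= 6402373705728000/(362880 × 362880)
= 48620

C(18,9) = 48620


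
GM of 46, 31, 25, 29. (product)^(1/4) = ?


Product = 46 × 31 × 25 × 29 = 1033850
GM = 1033850^(1/4) = 31.8871

GM = 31.8871


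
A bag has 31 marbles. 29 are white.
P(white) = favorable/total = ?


P = 29/31 = 0.9355

P = 0.9355


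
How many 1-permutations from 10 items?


P(10,1) = 10!/9!
= 3628800/362880
= 10

P(10,1) = 10


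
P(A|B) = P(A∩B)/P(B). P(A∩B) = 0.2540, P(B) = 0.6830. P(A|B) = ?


P(A|B) = 0.2540/0.6830 = 0.3719

P(A|B) = 0.3719


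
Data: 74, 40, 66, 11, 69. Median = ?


Sorted: 11, 40, 66, 69, 74
n = 5 (odd)
Middle value = 66

Median = 66


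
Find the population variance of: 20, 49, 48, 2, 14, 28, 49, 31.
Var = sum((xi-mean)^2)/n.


Mean = 30.1250
Squared deviations: 102.5156, 356.2656, 319.5156, 791.0156, 260.0156, 4.5156, 356.2656, 0.7656
Sum = 2190.8750
Variance = 2190.8750/8 = 273.8594

Variance = 273.8594


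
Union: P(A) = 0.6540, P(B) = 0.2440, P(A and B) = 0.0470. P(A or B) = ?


P(A∪B) = 0.6540 + 0.2440 - 0.0470
= 0.8980 - 0.0470
= 0.8510

P(A∪B) = 0.8510


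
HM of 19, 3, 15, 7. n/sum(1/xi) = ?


Sum of reciprocals = 1/19 + 1/3 + 1/15 + 1/7 = 0.595489
HM = 4/0.595489 = 6.7172

HM = 6.7172


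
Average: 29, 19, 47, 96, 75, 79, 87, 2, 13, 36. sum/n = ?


Sum = 29 + 19 + 47 + 96 + 75 + 79 + 87 + 2 + 13 + 36 = 483
n = 10
Mean = 483/10 = 48.3000

Mean = 48.3000


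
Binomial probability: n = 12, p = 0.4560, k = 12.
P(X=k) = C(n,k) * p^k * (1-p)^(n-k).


C(12,12) = 1
p^12 = 8.083103e-05
(1-p)^0 = 1.000000
P = 1 * 8.083103e-05 * 1.000000 = 8.0831e-05

P(X=12) = 8.0831e-05


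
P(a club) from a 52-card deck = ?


13 clubs in 52 cards
P = 13/52 = 0.2500

P = 0.2500


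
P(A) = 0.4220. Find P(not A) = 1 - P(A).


P(not A) = 1 - 0.4220 = 0.5780

P(not A) = 0.5780


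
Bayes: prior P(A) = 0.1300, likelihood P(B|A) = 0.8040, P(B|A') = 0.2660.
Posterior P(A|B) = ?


P(B) = P(B|A)*P(A) + P(B|A')*P(A')
= 0.8040*0.1300 + 0.2660*0.8700
= 0.104520 + 0.231420 = 0.335940
P(A|B) = 0.104520/0.335940 = 0.3111

P(A|B) = 0.3111


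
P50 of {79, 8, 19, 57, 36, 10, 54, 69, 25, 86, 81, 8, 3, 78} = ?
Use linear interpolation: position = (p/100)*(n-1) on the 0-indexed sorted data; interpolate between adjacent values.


Sorted: 3, 8, 8, 10, 19, 25, 36, 54, 57, 69, 78, 79, 81, 86
n = 14
Index = 50/100 * 13 = 6.5000
Lower = data[6] = 36, Upper = data[7] = 54
P50 = 36 + 0.5000*(18) = 45.0000

P50 = 45.0000


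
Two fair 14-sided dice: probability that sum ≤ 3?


Total outcomes = 14×14 = 196
Favorable (sum ≤ 3): 3
P = 3/196 = 0.0153

P = 0.0153


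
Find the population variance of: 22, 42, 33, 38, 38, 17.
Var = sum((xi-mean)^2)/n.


Mean = 31.6667
Squared deviations: 93.4444, 106.7778, 1.7778, 40.1111, 40.1111, 215.1111
Sum = 497.3333
Variance = 497.3333/6 = 82.8889

Variance = 82.8889


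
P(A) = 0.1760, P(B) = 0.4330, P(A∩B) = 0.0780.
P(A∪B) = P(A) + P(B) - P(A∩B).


P(A∪B) = 0.1760 + 0.4330 - 0.0780
= 0.6090 - 0.0780
= 0.5310

P(A∪B) = 0.5310


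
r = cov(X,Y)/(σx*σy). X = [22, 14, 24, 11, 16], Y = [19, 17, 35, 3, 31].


Mean X = 17.4000, Mean Y = 21.0000
SD X = 4.882622, SD Y = 11.313708
Cov = 39.600000
r = 39.600000/(4.882622*11.313708) = 0.7169

r = 0.7169


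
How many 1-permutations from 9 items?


P(9,1) = 9!/8!
= 362880/40320
= 9

P(9,1) = 9


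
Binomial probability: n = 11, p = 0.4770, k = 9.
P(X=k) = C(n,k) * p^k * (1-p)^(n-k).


C(11,9) = 55
p^9 = 0.001278
(1-p)^2 = 0.273529
P = 55 * 0.001278 * 0.273529 = 0.0192

P(X=9) = 0.0192


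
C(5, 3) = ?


C(5,3) = 5!/(3! × 2!)
= 120/(6 × 2)
= 10

C(5,3) = 10


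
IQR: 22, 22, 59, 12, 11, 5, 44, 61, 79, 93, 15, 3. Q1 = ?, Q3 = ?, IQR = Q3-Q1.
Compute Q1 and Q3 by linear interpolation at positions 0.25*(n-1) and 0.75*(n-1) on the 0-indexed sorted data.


Sorted: 3, 5, 11, 12, 15, 22, 22, 44, 59, 61, 79, 93
Q1 (25th %ile) = 11.7500
Q3 (75th %ile) = 59.5000
IQR = 59.5000 - 11.7500 = 47.7500

IQR = 47.7500


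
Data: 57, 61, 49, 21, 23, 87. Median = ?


Sorted: 21, 23, 49, 57, 61, 87
n = 6 (even)
Middle values: 49 and 57
Median = (49+57)/2 = 53.0000

Median = 53.0000


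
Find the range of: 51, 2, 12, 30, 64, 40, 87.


Max = 87, Min = 2
Range = 87 - 2 = 85

Range = 85


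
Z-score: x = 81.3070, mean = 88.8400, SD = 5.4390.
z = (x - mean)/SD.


z = (81.3070 - 88.8400)/5.4390
= -7.5330/5.4390
= -1.3850

z = -1.3850


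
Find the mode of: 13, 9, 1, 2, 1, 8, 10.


Frequencies: 1:2, 2:1, 8:1, 9:1, 10:1, 13:1
Max frequency = 2
Mode = 1

Mode = 1


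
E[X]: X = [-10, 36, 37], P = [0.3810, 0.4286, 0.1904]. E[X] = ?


E[X] = -10*0.3810 + 36*0.4286 + 37*0.1904
= -3.8100 + 15.4296 + 7.0448
= 18.6644

E[X] = 18.6644


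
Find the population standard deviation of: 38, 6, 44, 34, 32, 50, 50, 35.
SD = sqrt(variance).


Mean = 36.1250
Variance = 172.6094
SD = sqrt(172.6094) = 13.1381

SD = 13.1381


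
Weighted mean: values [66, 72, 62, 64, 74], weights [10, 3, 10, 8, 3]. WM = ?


Numerator = 66*10 + 72*3 + 62*10 + 64*8 + 74*3 = 2230
Denominator = 10 + 3 + 10 + 8 + 3 = 34
WM = 2230/34 = 65.5882

WM = 65.5882


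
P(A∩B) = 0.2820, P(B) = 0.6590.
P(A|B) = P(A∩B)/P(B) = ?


P(A|B) = 0.2820/0.6590 = 0.4279

P(A|B) = 0.4279


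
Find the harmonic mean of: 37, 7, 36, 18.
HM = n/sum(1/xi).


Sum of reciprocals = 1/37 + 1/7 + 1/36 + 1/18 = 0.253218
HM = 4/0.253218 = 15.7967

HM = 15.7967


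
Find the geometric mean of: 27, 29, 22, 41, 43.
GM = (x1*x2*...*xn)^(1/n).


Product = 27 × 29 × 22 × 41 × 43 = 30369438
GM = 30369438^(1/5) = 31.3680

GM = 31.3680


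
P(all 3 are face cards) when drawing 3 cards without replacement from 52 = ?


P(all face cards) = (12/52) × (11/51) × (10/50)
= 0.0100

P = 0.0100


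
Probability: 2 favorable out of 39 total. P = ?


P = 2/39 = 0.0513

P = 0.0513


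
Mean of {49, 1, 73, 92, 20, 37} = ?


Sum = 49 + 1 + 73 + 92 + 20 + 37 = 272
n = 6
Mean = 272/6 = 45.3333

Mean = 45.3333


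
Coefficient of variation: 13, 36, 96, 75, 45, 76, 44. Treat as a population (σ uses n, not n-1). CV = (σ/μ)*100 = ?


Mean = 55.0000
SD = 26.3710
CV = (26.3710/55.0000)*100 = 47.9472%

CV = 47.9472%


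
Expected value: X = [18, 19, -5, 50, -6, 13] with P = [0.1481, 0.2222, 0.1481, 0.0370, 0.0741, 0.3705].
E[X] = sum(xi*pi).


E[X] = 18*0.1481 + 19*0.2222 - 5*0.1481 + 50*0.0370 - 6*0.0741 + 13*0.3705
= 2.6658 + 4.2218 - 0.7405 + 1.8500 - 0.4446 + 4.8165
= 12.3690

E[X] = 12.3690


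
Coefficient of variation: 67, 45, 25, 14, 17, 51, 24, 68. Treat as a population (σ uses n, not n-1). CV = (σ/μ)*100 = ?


Mean = 38.8750
SD = 20.4171
CV = (20.4171/38.8750)*100 = 52.5200%

CV = 52.5200%


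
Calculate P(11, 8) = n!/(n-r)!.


P(11,8) = 11!/3!
= 39916800/6
= 6652800

P(11,8) = 6652800


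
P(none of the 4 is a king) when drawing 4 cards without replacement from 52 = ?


P(no kings) = (48/52) × (47/51) × (46/50) × (45/49)
= 0.7187

P = 0.7187


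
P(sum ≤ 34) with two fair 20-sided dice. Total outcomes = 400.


Total outcomes = 20×20 = 400
Favorable (sum ≤ 34): 379
P = 379/400 = 0.9475

P = 0.9475


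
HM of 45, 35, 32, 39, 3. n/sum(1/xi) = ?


Sum of reciprocals = 1/45 + 1/35 + 1/32 + 1/39 + 1/3 = 0.441018
HM = 5/0.441018 = 11.3374

HM = 11.3374


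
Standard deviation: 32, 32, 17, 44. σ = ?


Mean = 31.2500
Variance = 91.6875
SD = sqrt(91.6875) = 9.5754

SD = 9.5754


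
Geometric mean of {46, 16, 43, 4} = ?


Product = 46 × 16 × 43 × 4 = 126592
GM = 126592^(1/4) = 18.8626

GM = 18.8626


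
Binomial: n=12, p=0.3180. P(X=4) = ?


C(12,4) = 495
p^4 = 0.010226
(1-p)^8 = 0.046803
P = 495 * 0.010226 * 0.046803 = 0.2369

P(X=4) = 0.2369


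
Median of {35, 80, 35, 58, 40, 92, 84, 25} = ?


Sorted: 25, 35, 35, 40, 58, 80, 84, 92
n = 8 (even)
Middle values: 40 and 58
Median = (40+58)/2 = 49.0000

Median = 49.0000


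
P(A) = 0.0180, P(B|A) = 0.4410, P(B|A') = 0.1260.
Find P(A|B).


P(B) = P(B|A)*P(A) + P(B|A')*P(A')
= 0.4410*0.0180 + 0.1260*0.9820
= 0.007938 + 0.123732 = 0.131670
P(A|B) = 0.007938/0.131670 = 0.0603

P(A|B) = 0.0603


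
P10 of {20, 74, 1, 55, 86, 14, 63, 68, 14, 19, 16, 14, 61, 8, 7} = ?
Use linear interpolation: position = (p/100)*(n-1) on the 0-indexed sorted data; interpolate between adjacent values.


Sorted: 1, 7, 8, 14, 14, 14, 16, 19, 20, 55, 61, 63, 68, 74, 86
n = 15
Index = 10/100 * 14 = 1.4000
Lower = data[1] = 7, Upper = data[2] = 8
P10 = 7 + 0.4000*(1) = 7.4000

P10 = 7.4000


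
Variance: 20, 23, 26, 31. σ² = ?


Mean = 25.0000
Squared deviations: 25.0000, 4.0000, 1.0000, 36.0000
Sum = 66.0000
Variance = 66.0000/4 = 16.5000

Variance = 16.5000


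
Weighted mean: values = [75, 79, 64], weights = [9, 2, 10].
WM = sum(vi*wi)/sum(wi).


Numerator = 75*9 + 79*2 + 64*10 = 1473
Denominator = 9 + 2 + 10 = 21
WM = 1473/21 = 70.1429

WM = 70.1429


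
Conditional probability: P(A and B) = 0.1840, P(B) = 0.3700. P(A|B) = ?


P(A|B) = 0.1840/0.3700 = 0.4973

P(A|B) = 0.4973


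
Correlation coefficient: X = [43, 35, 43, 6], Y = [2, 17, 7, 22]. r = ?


Mean X = 31.7500, Mean Y = 12.0000
SD X = 15.221284, SD Y = 7.905694
Cov = -102.500000
r = -102.500000/(15.221284*7.905694) = -0.8518

r = -0.8518


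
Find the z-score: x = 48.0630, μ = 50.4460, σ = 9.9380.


z = (48.0630 - 50.4460)/9.9380
= -2.3830/9.9380
= -0.2398

z = -0.2398


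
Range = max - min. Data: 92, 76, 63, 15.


Max = 92, Min = 15
Range = 92 - 15 = 77

Range = 77


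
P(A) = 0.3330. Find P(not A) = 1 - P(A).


P(not A) = 1 - 0.3330 = 0.6670

P(not A) = 0.6670


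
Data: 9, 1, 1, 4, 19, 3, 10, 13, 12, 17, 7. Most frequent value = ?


Frequencies: 1:2, 3:1, 4:1, 7:1, 9:1, 10:1, 12:1, 13:1, 17:1, 19:1
Max frequency = 2
Mode = 1

Mode = 1


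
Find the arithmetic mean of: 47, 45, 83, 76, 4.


Sum = 47 + 45 + 83 + 76 + 4 = 255
n = 5
Mean = 255/5 = 51.0000

Mean = 51.0000


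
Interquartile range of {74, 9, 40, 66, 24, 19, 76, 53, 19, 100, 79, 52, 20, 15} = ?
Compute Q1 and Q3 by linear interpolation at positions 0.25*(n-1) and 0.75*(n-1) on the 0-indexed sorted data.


Sorted: 9, 15, 19, 19, 20, 24, 40, 52, 53, 66, 74, 76, 79, 100
Q1 (25th %ile) = 19.2500
Q3 (75th %ile) = 72.0000
IQR = 72.0000 - 19.2500 = 52.7500

IQR = 52.7500


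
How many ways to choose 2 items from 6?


C(6,2) = 6!/(2! × 4!)
= 720/(2 × 24)
= 15

C(6,2) = 15


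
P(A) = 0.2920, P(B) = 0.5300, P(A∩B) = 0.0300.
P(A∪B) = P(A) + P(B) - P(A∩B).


P(A∪B) = 0.2920 + 0.5300 - 0.0300
= 0.8220 - 0.0300
= 0.7920

P(A∪B) = 0.7920


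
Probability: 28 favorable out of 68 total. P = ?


P = 28/68 = 0.4118

P = 0.4118


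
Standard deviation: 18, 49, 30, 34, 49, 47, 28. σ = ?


Mean = 36.4286
Variance = 126.5306
SD = sqrt(126.5306) = 11.2486

SD = 11.2486


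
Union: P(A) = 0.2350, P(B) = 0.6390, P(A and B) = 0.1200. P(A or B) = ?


P(A∪B) = 0.2350 + 0.6390 - 0.1200
= 0.8740 - 0.1200
= 0.7540

P(A∪B) = 0.7540


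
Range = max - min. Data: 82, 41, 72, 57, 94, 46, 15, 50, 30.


Max = 94, Min = 15
Range = 94 - 15 = 79

Range = 79


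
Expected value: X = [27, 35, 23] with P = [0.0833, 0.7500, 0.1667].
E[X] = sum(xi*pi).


E[X] = 27*0.0833 + 35*0.7500 + 23*0.1667
= 2.2491 + 26.2500 + 3.8341
= 32.3332

E[X] = 32.3332


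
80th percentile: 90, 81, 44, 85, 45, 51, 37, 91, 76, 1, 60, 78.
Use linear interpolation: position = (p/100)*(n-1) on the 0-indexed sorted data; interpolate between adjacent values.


Sorted: 1, 37, 44, 45, 51, 60, 76, 78, 81, 85, 90, 91
n = 12
Index = 80/100 * 11 = 8.8000
Lower = data[8] = 81, Upper = data[9] = 85
P80 = 81 + 0.8000*(4) = 84.2000

P80 = 84.2000


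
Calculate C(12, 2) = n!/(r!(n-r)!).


C(12,2) = 12!/(2! × 10!)
= 479001600/(2 × 3628800)
= 66

C(12,2) = 66


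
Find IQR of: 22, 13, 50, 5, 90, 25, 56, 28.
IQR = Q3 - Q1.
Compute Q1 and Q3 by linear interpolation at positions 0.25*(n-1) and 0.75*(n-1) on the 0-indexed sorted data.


Sorted: 5, 13, 22, 25, 28, 50, 56, 90
Q1 (25th %ile) = 19.7500
Q3 (75th %ile) = 51.5000
IQR = 51.5000 - 19.7500 = 31.7500

IQR = 31.7500


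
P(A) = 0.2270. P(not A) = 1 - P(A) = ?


P(not A) = 1 - 0.2270 = 0.7730

P(not A) = 0.7730


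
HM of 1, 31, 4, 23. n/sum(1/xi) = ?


Sum of reciprocals = 1/1 + 1/31 + 1/4 + 1/23 = 1.325736
HM = 4/1.325736 = 3.0172

HM = 3.0172


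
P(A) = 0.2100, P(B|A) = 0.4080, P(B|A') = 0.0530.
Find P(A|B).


P(B) = P(B|A)*P(A) + P(B|A')*P(A')
= 0.4080*0.2100 + 0.0530*0.7900
= 0.085680 + 0.041870 = 0.127550
P(A|B) = 0.085680/0.127550 = 0.6717

P(A|B) = 0.6717


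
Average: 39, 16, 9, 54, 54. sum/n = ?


Sum = 39 + 16 + 9 + 54 + 54 = 172
n = 5
Mean = 172/5 = 34.4000

Mean = 34.4000


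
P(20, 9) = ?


P(20,9) = 20!/11!
= 2432902008176640000/39916800
= 60949324800

P(20,9) = 60949324800


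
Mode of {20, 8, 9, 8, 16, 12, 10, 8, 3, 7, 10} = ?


Frequencies: 3:1, 7:1, 8:3, 9:1, 10:2, 12:1, 16:1, 20:1
Max frequency = 3
Mode = 8

Mode = 8


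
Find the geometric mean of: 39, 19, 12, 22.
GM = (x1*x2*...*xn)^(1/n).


Product = 39 × 19 × 12 × 22 = 195624
GM = 195624^(1/4) = 21.0308

GM = 21.0308


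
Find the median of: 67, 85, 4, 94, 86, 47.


Sorted: 4, 47, 67, 85, 86, 94
n = 6 (even)
Middle values: 67 and 85
Median = (67+85)/2 = 76.0000

Median = 76.0000


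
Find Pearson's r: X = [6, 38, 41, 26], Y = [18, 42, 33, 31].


Mean X = 27.7500, Mean Y = 31.0000
SD X = 13.754545, SD Y = 8.573214
Cov = 105.500000
r = 105.500000/(13.754545*8.573214) = 0.8947

r = 0.8947


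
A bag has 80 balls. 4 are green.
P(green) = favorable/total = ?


P = 4/80 = 0.0500

P = 0.0500


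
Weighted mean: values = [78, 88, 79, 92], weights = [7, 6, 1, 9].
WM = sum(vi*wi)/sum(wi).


Numerator = 78*7 + 88*6 + 79*1 + 92*9 = 1981
Denominator = 7 + 6 + 1 + 9 = 23
WM = 1981/23 = 86.1304

WM = 86.1304


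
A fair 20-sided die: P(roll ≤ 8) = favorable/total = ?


Favorable outcomes (roll ≤ 8): 8
Total outcomes = 20
P = 8/20 = 0.4000

P = 0.4000


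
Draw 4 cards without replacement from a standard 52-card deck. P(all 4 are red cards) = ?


P(all red cards) = (26/52) × (25/51) × (24/50) × (23/49)
= 0.0552

P = 0.0552


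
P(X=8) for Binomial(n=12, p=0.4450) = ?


C(12,8) = 495
p^8 = 0.001538
(1-p)^4 = 0.094879
P = 495 * 0.001538 * 0.094879 = 0.0722

P(X=8) = 0.0722


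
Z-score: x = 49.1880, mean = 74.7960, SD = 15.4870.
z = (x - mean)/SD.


z = (49.1880 - 74.7960)/15.4870
= -25.6080/15.4870
= -1.6535

z = -1.6535


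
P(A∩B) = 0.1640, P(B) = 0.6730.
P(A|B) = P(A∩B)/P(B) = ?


P(A|B) = 0.1640/0.6730 = 0.2437

P(A|B) = 0.2437


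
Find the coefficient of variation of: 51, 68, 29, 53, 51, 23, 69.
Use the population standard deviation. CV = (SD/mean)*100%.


Mean = 49.1429
SD = 16.3045
CV = (16.3045/49.1429)*100 = 33.1778%

CV = 33.1778%


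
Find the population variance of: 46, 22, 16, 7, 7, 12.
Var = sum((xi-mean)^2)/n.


Mean = 18.3333
Squared deviations: 765.4444, 13.4444, 5.4444, 128.4444, 128.4444, 40.1111
Sum = 1081.3333
Variance = 1081.3333/6 = 180.2222

Variance = 180.2222


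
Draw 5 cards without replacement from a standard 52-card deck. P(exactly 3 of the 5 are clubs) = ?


Hypergeometric: P(X=3) = C(13,3)·C(39,2) / C(52,5)
= 286 × 741 / 2598960
= 211926/2598960 = 0.0815

P = 0.0815


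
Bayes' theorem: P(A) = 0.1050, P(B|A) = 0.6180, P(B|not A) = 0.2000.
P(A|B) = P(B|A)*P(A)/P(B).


P(B) = P(B|A)*P(A) + P(B|A')*P(A')
= 0.6180*0.1050 + 0.2000*0.8950
= 0.064890 + 0.179000 = 0.243890
P(A|B) = 0.064890/0.243890 = 0.2661

P(A|B) = 0.2661


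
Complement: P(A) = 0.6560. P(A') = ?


P(not A) = 1 - 0.6560 = 0.3440

P(not A) = 0.3440


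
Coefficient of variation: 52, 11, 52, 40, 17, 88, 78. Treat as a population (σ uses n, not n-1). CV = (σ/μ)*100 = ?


Mean = 48.2857
SD = 26.5261
CV = (26.5261/48.2857)*100 = 54.9357%

CV = 54.9357%


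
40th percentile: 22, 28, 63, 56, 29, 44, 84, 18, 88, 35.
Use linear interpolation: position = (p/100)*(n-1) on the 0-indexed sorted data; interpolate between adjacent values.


Sorted: 18, 22, 28, 29, 35, 44, 56, 63, 84, 88
n = 10
Index = 40/100 * 9 = 3.6000
Lower = data[3] = 29, Upper = data[4] = 35
P40 = 29 + 0.6000*(6) = 32.6000

P40 = 32.6000


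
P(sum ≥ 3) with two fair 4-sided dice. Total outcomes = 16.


Total outcomes = 4×4 = 16
Favorable (sum ≥ 3): 15
P = 15/16 = 0.9375

P = 0.9375


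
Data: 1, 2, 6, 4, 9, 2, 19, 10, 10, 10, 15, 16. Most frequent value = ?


Frequencies: 1:1, 2:2, 4:1, 6:1, 9:1, 10:3, 15:1, 16:1, 19:1
Max frequency = 3
Mode = 10

Mode = 10


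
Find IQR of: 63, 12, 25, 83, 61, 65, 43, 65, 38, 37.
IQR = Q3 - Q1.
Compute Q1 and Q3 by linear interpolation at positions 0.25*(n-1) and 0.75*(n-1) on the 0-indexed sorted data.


Sorted: 12, 25, 37, 38, 43, 61, 63, 65, 65, 83
Q1 (25th %ile) = 37.2500
Q3 (75th %ile) = 64.5000
IQR = 64.5000 - 37.2500 = 27.2500

IQR = 27.2500


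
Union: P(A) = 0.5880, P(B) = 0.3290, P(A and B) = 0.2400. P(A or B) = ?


P(A∪B) = 0.5880 + 0.3290 - 0.2400
= 0.9170 - 0.2400
= 0.6770

P(A∪B) = 0.6770


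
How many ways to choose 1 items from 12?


C(12,1) = 12!/(1! × 11!)
= 479001600/(1 × 39916800)
= 12

C(12,1) = 12


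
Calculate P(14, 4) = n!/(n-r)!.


P(14,4) = 14!/10!
= 87178291200/3628800
= 24024

P(14,4) = 24024


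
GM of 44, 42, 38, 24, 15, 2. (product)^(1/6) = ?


Product = 44 × 42 × 38 × 24 × 15 × 2 = 50561280
GM = 50561280^(1/6) = 19.2296

GM = 19.2296


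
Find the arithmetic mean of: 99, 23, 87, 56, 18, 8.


Sum = 99 + 23 + 87 + 56 + 18 + 8 = 291
n = 6
Mean = 291/6 = 48.5000

Mean = 48.5000


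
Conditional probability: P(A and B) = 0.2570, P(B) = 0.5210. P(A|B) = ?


P(A|B) = 0.2570/0.5210 = 0.4933

P(A|B) = 0.4933


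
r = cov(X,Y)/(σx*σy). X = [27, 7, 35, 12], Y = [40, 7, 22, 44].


Mean X = 20.2500, Mean Y = 28.2500
SD X = 11.255554, SD Y = 14.804982
Cov = 34.687500
r = 34.687500/(11.255554*14.804982) = 0.2082

r = 0.2082


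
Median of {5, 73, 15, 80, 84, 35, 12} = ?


Sorted: 5, 12, 15, 35, 73, 80, 84
n = 7 (odd)
Middle value = 35

Median = 35


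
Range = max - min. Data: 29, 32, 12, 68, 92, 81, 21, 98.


Max = 98, Min = 12
Range = 98 - 12 = 86

Range = 86


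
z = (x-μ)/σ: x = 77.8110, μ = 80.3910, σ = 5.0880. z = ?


z = (77.8110 - 80.3910)/5.0880
= -2.5800/5.0880
= -0.5071

z = -0.5071


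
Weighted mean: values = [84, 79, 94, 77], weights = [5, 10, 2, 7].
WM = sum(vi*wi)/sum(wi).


Numerator = 84*5 + 79*10 + 94*2 + 77*7 = 1937
Denominator = 5 + 10 + 2 + 7 = 24
WM = 1937/24 = 80.7083

WM = 80.7083


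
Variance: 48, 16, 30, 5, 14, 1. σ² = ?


Mean = 19.0000
Squared deviations: 841.0000, 9.0000, 121.0000, 196.0000, 25.0000, 324.0000
Sum = 1516.0000
Variance = 1516.0000/6 = 252.6667

Variance = 252.6667


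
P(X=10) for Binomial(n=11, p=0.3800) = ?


C(11,10) = 11
p^10 = 6.278212e-05
(1-p)^1 = 0.620000
P = 11 * 6.278212e-05 * 0.620000 = 0.0004

P(X=10) = 0.0004


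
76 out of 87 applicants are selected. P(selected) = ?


P = 76/87 = 0.8736

P = 0.8736


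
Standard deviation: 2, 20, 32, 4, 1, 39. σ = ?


Mean = 16.3333
Variance = 227.5556
SD = sqrt(227.5556) = 15.0849

SD = 15.0849


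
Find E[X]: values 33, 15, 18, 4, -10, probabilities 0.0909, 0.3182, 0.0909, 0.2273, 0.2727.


E[X] = 33*0.0909 + 15*0.3182 + 18*0.0909 + 4*0.2273 - 10*0.2727
= 2.9997 + 4.7730 + 1.6362 + 0.9092 - 2.7270
= 7.5911

E[X] = 7.5911


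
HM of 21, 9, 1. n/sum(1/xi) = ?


Sum of reciprocals = 1/21 + 1/9 + 1/1 = 1.158730
HM = 3/1.158730 = 2.5890

HM = 2.5890


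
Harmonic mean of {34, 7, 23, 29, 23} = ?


Sum of reciprocals = 1/34 + 1/7 + 1/23 + 1/29 + 1/23 = 0.293708
HM = 5/0.293708 = 17.0237

HM = 17.0237


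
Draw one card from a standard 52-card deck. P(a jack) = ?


4 jacks in 52 cards
P = 4/52 = 0.0769

P = 0.0769


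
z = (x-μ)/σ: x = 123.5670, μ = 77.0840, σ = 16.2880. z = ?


z = (123.5670 - 77.0840)/16.2880
= 46.4830/16.2880
= 2.8538

z = 2.8538


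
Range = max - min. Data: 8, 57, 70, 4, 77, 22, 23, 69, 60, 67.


Max = 77, Min = 4
Range = 77 - 4 = 73

Range = 73


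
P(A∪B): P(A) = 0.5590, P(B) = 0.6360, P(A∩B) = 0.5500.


P(A∪B) = 0.5590 + 0.6360 - 0.5500
= 1.1950 - 0.5500
= 0.6450

P(A∪B) = 0.6450


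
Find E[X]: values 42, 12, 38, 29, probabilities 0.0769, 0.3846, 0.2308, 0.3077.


E[X] = 42*0.0769 + 12*0.3846 + 38*0.2308 + 29*0.3077
= 3.2298 + 4.6152 + 8.7704 + 8.9233
= 25.5387

E[X] = 25.5387


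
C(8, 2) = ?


C(8,2) = 8!/(2! × 6!)
= 40320/(2 × 720)
= 28

C(8,2) = 28


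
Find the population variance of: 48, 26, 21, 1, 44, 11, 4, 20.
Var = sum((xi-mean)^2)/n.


Mean = 21.8750
Squared deviations: 682.5156, 17.0156, 0.7656, 435.7656, 489.5156, 118.2656, 319.5156, 3.5156
Sum = 2066.8750
Variance = 2066.8750/8 = 258.3594

Variance = 258.3594


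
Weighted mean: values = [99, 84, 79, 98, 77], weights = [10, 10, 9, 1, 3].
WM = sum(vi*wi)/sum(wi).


Numerator = 99*10 + 84*10 + 79*9 + 98*1 + 77*3 = 2870
Denominator = 10 + 10 + 9 + 1 + 3 = 33
WM = 2870/33 = 86.9697

WM = 86.9697


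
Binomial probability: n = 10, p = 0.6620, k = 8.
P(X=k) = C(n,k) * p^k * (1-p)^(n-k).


C(10,8) = 45
p^8 = 0.036886
(1-p)^2 = 0.114244
P = 45 * 0.036886 * 0.114244 = 0.1896

P(X=8) = 0.1896


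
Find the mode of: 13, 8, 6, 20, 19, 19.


Frequencies: 6:1, 8:1, 13:1, 19:2, 20:1
Max frequency = 2
Mode = 19

Mode = 19


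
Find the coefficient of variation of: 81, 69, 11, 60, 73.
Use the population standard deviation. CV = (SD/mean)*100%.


Mean = 58.8000
SD = 24.8387
CV = (24.8387/58.8000)*100 = 42.2427%

CV = 42.2427%


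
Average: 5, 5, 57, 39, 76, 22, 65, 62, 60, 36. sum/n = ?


Sum = 5 + 5 + 57 + 39 + 76 + 22 + 65 + 62 + 60 + 36 = 427
n = 10
Mean = 427/10 = 42.7000

Mean = 42.7000


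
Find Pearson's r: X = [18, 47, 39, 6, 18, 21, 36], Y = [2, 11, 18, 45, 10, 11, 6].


Mean X = 26.4286, Mean Y = 14.7143
SD X = 13.425532, SD Y = 13.176974
Cov = -81.448980
r = -81.448980/(13.425532*13.176974) = -0.4604

r = -0.4604


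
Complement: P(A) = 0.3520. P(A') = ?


P(not A) = 1 - 0.3520 = 0.6480

P(not A) = 0.6480


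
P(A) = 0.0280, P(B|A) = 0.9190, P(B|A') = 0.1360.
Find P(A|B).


P(B) = P(B|A)*P(A) + P(B|A')*P(A')
= 0.9190*0.0280 + 0.1360*0.9720
= 0.025732 + 0.132192 = 0.157924
P(A|B) = 0.025732/0.157924 = 0.1629

P(A|B) = 0.1629


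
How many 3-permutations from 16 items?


P(16,3) = 16!/13!
= 20922789888000/6227020800
= 3360

P(16,3) = 3360


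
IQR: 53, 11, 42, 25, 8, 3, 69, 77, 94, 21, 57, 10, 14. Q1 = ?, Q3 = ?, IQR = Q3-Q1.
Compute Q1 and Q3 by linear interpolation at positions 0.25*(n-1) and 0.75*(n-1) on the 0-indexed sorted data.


Sorted: 3, 8, 10, 11, 14, 21, 25, 42, 53, 57, 69, 77, 94
Q1 (25th %ile) = 11.0000
Q3 (75th %ile) = 57.0000
IQR = 57.0000 - 11.0000 = 46.0000

IQR = 46.0000


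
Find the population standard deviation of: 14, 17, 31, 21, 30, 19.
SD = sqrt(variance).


Mean = 22.0000
Variance = 40.6667
SD = sqrt(40.6667) = 6.3770

SD = 6.3770


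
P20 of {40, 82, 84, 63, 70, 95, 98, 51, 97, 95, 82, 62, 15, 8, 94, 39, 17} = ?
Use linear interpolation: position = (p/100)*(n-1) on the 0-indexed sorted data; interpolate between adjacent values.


Sorted: 8, 15, 17, 39, 40, 51, 62, 63, 70, 82, 82, 84, 94, 95, 95, 97, 98
n = 17
Index = 20/100 * 16 = 3.2000
Lower = data[3] = 39, Upper = data[4] = 40
P20 = 39 + 0.2000*(1) = 39.2000

P20 = 39.2000


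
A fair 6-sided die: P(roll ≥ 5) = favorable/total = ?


Favorable outcomes (roll ≥ 5): 2
Total outcomes = 6
P = 2/6 = 0.3333

P = 0.3333


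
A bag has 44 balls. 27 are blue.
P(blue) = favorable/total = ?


P = 27/44 = 0.6136

P = 0.6136


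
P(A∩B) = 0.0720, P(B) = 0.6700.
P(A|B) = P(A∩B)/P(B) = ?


P(A|B) = 0.0720/0.6700 = 0.1075

P(A|B) = 0.1075


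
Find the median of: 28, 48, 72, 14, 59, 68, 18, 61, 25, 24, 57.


Sorted: 14, 18, 24, 25, 28, 48, 57, 59, 61, 68, 72
n = 11 (odd)
Middle value = 48

Median = 48


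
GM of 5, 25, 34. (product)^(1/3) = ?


Product = 5 × 25 × 34 = 4250
GM = 4250^(1/3) = 16.1981

GM = 16.1981


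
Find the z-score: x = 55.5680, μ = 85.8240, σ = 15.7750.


z = (55.5680 - 85.8240)/15.7750
= -30.2560/15.7750
= -1.9180

z = -1.9180


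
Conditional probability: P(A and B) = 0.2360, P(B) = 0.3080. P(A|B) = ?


P(A|B) = 0.2360/0.3080 = 0.7662

P(A|B) = 0.7662


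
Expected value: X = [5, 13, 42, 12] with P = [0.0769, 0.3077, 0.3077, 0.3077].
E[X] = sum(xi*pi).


E[X] = 5*0.0769 + 13*0.3077 + 42*0.3077 + 12*0.3077
= 0.3845 + 4.0001 + 12.9234 + 3.6924
= 21.0004

E[X] = 21.0004


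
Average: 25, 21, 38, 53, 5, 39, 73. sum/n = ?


Sum = 25 + 21 + 38 + 53 + 5 + 39 + 73 = 254
n = 7
Mean = 254/7 = 36.2857

Mean = 36.2857


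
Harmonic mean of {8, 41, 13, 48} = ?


Sum of reciprocals = 1/8 + 1/41 + 1/13 + 1/48 = 0.247147
HM = 4/0.247147 = 16.1847

HM = 16.1847


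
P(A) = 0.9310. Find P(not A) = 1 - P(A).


P(not A) = 1 - 0.9310 = 0.0690

P(not A) = 0.0690


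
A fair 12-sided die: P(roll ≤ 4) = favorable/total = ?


Favorable outcomes (roll ≤ 4): 4
Total outcomes = 12
P = 4/12 = 0.3333

P = 0.3333


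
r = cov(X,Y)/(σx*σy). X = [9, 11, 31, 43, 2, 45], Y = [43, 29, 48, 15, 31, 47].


Mean X = 23.5000, Mean Y = 35.5000
SD X = 16.968107, SD Y = 11.743793
Cov = 1.750000
r = 1.750000/(16.968107*11.743793) = 0.0088

r = 0.0088


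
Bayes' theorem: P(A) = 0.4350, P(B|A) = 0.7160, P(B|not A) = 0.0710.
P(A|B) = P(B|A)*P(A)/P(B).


P(B) = P(B|A)*P(A) + P(B|A')*P(A')
= 0.7160*0.4350 + 0.0710*0.5650
= 0.311460 + 0.040115 = 0.351575
P(A|B) = 0.311460/0.351575 = 0.8859

P(A|B) = 0.8859


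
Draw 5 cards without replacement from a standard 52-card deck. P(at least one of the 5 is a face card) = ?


P(at least one) = 1 - P(none)
P(none) = (40/52) × (39/51) × (38/50) × (37/49) × (36/48) = 0.253181
P(at least one) = 1 - 0.253181 = 0.7468

P = 0.7468


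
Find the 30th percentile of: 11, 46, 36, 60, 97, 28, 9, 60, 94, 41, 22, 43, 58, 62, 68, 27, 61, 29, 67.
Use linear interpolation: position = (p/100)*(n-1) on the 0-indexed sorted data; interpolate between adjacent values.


Sorted: 9, 11, 22, 27, 28, 29, 36, 41, 43, 46, 58, 60, 60, 61, 62, 67, 68, 94, 97
n = 19
Index = 30/100 * 18 = 5.4000
Lower = data[5] = 29, Upper = data[6] = 36
P30 = 29 + 0.4000*(7) = 31.8000

P30 = 31.8000


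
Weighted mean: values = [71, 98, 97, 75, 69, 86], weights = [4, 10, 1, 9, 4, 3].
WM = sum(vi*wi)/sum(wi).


Numerator = 71*4 + 98*10 + 97*1 + 75*9 + 69*4 + 86*3 = 2570
Denominator = 4 + 10 + 1 + 9 + 4 + 3 = 31
WM = 2570/31 = 82.9032

WM = 82.9032


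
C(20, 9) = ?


C(20,9) = 20!/(9! × 11!)
= 2432902008176640000/(362880 × 39916800)
= 167960

C(20,9) = 167960


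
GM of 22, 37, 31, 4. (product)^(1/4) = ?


Product = 22 × 37 × 31 × 4 = 100936
GM = 100936^(1/4) = 17.8243

GM = 17.8243


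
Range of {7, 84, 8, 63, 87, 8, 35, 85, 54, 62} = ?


Max = 87, Min = 7
Range = 87 - 7 = 80

Range = 80


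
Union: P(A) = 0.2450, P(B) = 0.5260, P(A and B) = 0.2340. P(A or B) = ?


P(A∪B) = 0.2450 + 0.5260 - 0.2340
= 0.7710 - 0.2340
= 0.5370

P(A∪B) = 0.5370


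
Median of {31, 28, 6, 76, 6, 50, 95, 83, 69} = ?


Sorted: 6, 6, 28, 31, 50, 69, 76, 83, 95
n = 9 (odd)
Middle value = 50

Median = 50


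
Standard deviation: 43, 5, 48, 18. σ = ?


Mean = 28.5000
Variance = 313.2500
SD = sqrt(313.2500) = 17.6989

SD = 17.6989


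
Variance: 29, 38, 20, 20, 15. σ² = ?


Mean = 24.4000
Squared deviations: 21.1600, 184.9600, 19.3600, 19.3600, 88.3600
Sum = 333.2000
Variance = 333.2000/5 = 66.6400

Variance = 66.6400


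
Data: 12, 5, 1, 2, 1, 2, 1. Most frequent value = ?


Frequencies: 1:3, 2:2, 5:1, 12:1
Max frequency = 3
Mode = 1

Mode = 1


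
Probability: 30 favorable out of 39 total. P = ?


P = 30/39 = 0.7692

P = 0.7692


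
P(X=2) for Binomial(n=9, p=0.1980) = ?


C(9,2) = 36
p^2 = 0.039204
(1-p)^7 = 0.213413
P = 36 * 0.039204 * 0.213413 = 0.3012

P(X=2) = 0.3012


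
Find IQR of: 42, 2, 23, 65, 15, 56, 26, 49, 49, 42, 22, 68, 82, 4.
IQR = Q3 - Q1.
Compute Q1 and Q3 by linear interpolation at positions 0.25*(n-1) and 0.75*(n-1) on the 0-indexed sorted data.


Sorted: 2, 4, 15, 22, 23, 26, 42, 42, 49, 49, 56, 65, 68, 82
Q1 (25th %ile) = 22.2500
Q3 (75th %ile) = 54.2500
IQR = 54.2500 - 22.2500 = 32.0000

IQR = 32.0000


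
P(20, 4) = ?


P(20,4) = 20!/16!
= 2432902008176640000/20922789888000
= 116280

P(20,4) = 116280


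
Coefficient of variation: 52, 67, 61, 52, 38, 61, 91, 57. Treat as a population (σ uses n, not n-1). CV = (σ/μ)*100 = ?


Mean = 59.8750
SD = 14.2867
CV = (14.2867/59.8750)*100 = 23.8609%

CV = 23.8609%


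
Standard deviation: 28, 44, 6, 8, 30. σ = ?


Mean = 23.2000
Variance = 205.7600
SD = sqrt(205.7600) = 14.3443

SD = 14.3443


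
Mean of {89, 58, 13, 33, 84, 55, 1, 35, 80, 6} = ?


Sum = 89 + 58 + 13 + 33 + 84 + 55 + 1 + 35 + 80 + 6 = 454
n = 10
Mean = 454/10 = 45.4000

Mean = 45.4000


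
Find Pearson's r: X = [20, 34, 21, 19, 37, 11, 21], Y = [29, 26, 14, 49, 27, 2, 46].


Mean X = 23.2857, Mean Y = 27.5714
SD X = 8.395820, SD Y = 15.314392
Cov = 25.979592
r = 25.979592/(8.395820*15.314392) = 0.2021

r = 0.2021


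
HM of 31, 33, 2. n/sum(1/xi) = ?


Sum of reciprocals = 1/31 + 1/33 + 1/2 = 0.562561
HM = 3/0.562561 = 5.3328

HM = 5.3328


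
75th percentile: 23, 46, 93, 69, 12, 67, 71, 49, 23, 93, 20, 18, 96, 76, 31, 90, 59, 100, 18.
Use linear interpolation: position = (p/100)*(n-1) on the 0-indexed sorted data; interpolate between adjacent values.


Sorted: 12, 18, 18, 20, 23, 23, 31, 46, 49, 59, 67, 69, 71, 76, 90, 93, 93, 96, 100
n = 19
Index = 75/100 * 18 = 13.5000
Lower = data[13] = 76, Upper = data[14] = 90
P75 = 76 + 0.5000*(14) = 83.0000

P75 = 83.0000


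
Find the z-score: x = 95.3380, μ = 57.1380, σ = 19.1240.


z = (95.3380 - 57.1380)/19.1240
= 38.2000/19.1240
= 1.9975

z = 1.9975


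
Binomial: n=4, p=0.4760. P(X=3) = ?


C(4,3) = 4
p^3 = 0.107850
(1-p)^1 = 0.524000
P = 4 * 0.107850 * 0.524000 = 0.2261

P(X=3) = 0.2261


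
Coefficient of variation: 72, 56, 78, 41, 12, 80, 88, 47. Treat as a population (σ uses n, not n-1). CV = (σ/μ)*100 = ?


Mean = 59.2500
SD = 23.7105
CV = (23.7105/59.2500)*100 = 40.0177%

CV = 40.0177%


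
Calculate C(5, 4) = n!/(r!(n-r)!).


C(5,4) = 5!/(4! × 1!)
= 120/(24 × 1)
= 5

C(5,4) = 5


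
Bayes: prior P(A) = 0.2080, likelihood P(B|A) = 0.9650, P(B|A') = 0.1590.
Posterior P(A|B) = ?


P(B) = P(B|A)*P(A) + P(B|A')*P(A')
= 0.9650*0.2080 + 0.1590*0.7920
= 0.200720 + 0.125928 = 0.326648
P(A|B) = 0.200720/0.326648 = 0.6145

P(A|B) = 0.6145


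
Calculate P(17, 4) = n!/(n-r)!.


P(17,4) = 17!/13!
= 355687428096000/6227020800
= 57120

P(17,4) = 57120


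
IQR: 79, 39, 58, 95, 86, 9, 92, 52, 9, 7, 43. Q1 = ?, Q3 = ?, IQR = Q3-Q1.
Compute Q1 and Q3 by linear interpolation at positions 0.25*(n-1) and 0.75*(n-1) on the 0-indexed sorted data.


Sorted: 7, 9, 9, 39, 43, 52, 58, 79, 86, 92, 95
Q1 (25th %ile) = 24.0000
Q3 (75th %ile) = 82.5000
IQR = 82.5000 - 24.0000 = 58.5000

IQR = 58.5000


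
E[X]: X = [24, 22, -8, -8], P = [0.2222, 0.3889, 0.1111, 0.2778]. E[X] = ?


E[X] = 24*0.2222 + 22*0.3889 - 8*0.1111 - 8*0.2778
= 5.3328 + 8.5558 - 0.8888 - 2.2224
= 10.7774

E[X] = 10.7774


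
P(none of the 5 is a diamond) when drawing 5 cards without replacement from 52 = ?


P(no diamonds) = (39/52) × (38/51) × (37/50) × (36/49) × (35/48)
= 0.2215

P = 0.2215


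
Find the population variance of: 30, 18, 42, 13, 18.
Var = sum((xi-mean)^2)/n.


Mean = 24.2000
Squared deviations: 33.6400, 38.4400, 316.8400, 125.4400, 38.4400
Sum = 552.8000
Variance = 552.8000/5 = 110.5600

Variance = 110.5600


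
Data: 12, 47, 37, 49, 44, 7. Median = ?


Sorted: 7, 12, 37, 44, 47, 49
n = 6 (even)
Middle values: 37 and 44
Median = (37+44)/2 = 40.5000

Median = 40.5000


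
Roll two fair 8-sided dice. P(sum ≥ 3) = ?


Total outcomes = 8×8 = 64
Favorable (sum ≥ 3): 63
P = 63/64 = 0.9844

P = 0.9844


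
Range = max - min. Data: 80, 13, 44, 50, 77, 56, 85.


Max = 85, Min = 13
Range = 85 - 13 = 72

Range = 72


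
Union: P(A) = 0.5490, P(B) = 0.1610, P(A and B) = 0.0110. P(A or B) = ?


P(A∪B) = 0.5490 + 0.1610 - 0.0110
= 0.7100 - 0.0110
= 0.6990

P(A∪B) = 0.6990


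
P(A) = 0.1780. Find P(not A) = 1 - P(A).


P(not A) = 1 - 0.1780 = 0.8220

P(not A) = 0.8220


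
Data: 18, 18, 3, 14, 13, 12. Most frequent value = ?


Frequencies: 3:1, 12:1, 13:1, 14:1, 18:2
Max frequency = 2
Mode = 18

Mode = 18


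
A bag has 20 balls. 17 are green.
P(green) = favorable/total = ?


P = 17/20 = 0.8500

P = 0.8500
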